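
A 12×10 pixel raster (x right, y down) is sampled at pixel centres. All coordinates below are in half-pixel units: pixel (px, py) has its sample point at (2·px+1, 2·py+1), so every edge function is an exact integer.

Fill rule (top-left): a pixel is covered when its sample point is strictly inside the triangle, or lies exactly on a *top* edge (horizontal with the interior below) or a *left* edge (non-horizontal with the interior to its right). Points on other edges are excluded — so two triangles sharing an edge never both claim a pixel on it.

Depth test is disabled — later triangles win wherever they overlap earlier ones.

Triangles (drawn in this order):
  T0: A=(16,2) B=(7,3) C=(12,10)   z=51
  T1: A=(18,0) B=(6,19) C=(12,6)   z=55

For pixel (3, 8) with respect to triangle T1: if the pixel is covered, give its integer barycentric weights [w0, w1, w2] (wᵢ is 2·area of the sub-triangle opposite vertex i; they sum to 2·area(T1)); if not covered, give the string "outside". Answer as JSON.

T0:
  2·area = 68  (B↔C swapped to make it positive)
  edge (16, 2)→(12, 10): d=(-4,8) right/bottom  bias=-1
  edge (12, 10)→(7, 3): d=(-5,-7) top-left  bias=+0
  edge (7, 3)→(16, 2): d=(9,-1) top-left  bias=+0
    (3,1)@(7, 3): e=[68,0,0] → █  [on edge]
    (4,1)@(9, 3): e=[52,14,2] → █
    (5,1)@(11, 3): e=[36,28,4] → █
    (6,1)@(13, 3): e=[20,42,6] → █
    (7,1)@(15, 3): e=[4,56,8] → █
    (8,1)@(17, 3): e=[-12,70,10] → ·
    (3,2)@(7, 5): e=[60,-10,18] → ·
    (4,2)@(9, 5): e=[44,4,20] → █
    (7,2)@(15, 5): e=[-4,46,26] → ·
    (4,3)@(9, 7): e=[36,-6,38] → ·
    (5,3)@(11, 7): e=[20,8,40] → █
    (7,3)@(15, 7): e=[-12,36,44] → ·
    (8,8)@(17, 17): e=[-68,0,136] → ·  [on edge]
  covered (10 px):
    · · · · · · · · · · · ·
    · · · █ █ █ █ █ · · · ·
    · · · · █ █ █ · · · · ·
    · · · · · █ █ · · · · ·
    · · · · · · · · · · · ·
    · · · · · · · · · · · ·
    · · · · · · · · · · · ·
    · · · · · · · · · · · ·
    · · · · · · · · · · · ·
    · · · · · · · · · · · ·
T1:
  2·area = 42
  edge (18, 0)→(6, 19): d=(-12,19) right/bottom  bias=-1
  edge (6, 19)→(12, 6): d=(6,-13) top-left  bias=+0
  edge (12, 6)→(18, 0): d=(6,-6) top-left  bias=+0
    (8,0)@(17, 1): e=[7,35,0] → █  [on edge]
    (9,0)@(19, 1): e=[-31,61,12] → ·
    (7,1)@(15, 3): e=[21,21,0] → █  [on edge]
    (8,1)@(17, 3): e=[-17,47,12] → ·
    (6,2)@(13, 5): e=[35,7,0] → █  [on edge]
    (7,2)@(15, 5): e=[-3,33,12] → ·
    (5,3)@(11, 7): e=[49,-7,0] → ·  [on edge]
    (6,3)@(13, 7): e=[11,19,12] → █
    (7,3)@(15, 7): e=[-27,45,24] → ·
    (4,4)@(9, 9): e=[63,-21,0] → ·  [on edge]
    (5,4)@(11, 9): e=[25,5,12] → █
    (6,4)@(13, 9): e=[-13,31,24] → ·
    (3,5)@(7, 11): e=[77,-35,0] → ·  [on edge]
    (2,6)@(5, 13): e=[91,-49,0] → ·  [on edge]
    (1,7)@(3, 15): e=[105,-63,0] → ·  [on edge]
    (0,8)@(1, 17): e=[119,-77,0] → ·  [on edge]
  covered (8 px):
    · · · · · · · · █ · · ·
    · · · · · · · █ · · · ·
    · · · · · · █ · · · · ·
    · · · · · · █ · · · · ·
    · · · · · █ · · · · · ·
    · · · · · █ · · · · · ·
    · · · · █ · · · · · · ·
    · · · · · · · · · · · ·
    · · · █ · · · · · · · ·
    · · · · · · · · · · · ·

Answer: [1,36,5]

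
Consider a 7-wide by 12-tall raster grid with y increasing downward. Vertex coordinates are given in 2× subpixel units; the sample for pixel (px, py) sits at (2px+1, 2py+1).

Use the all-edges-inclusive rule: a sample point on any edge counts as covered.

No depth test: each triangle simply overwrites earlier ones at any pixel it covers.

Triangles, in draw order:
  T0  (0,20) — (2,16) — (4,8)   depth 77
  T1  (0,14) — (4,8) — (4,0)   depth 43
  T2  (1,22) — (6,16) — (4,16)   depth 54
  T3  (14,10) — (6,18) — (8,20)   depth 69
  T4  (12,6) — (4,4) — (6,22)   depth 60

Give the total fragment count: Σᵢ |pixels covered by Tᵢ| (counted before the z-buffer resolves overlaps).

T0:
  2·area = 8  (B↔C swapped to make it positive)
  edge (0, 20)→(4, 8): d=(4,-12) inclusive
  edge (4, 8)→(2, 16): d=(-2,8) inclusive
  edge (2, 16)→(0, 20): d=(-2,4) inclusive
    (2,2)@(5, 5): e=[0,-2,10] → ·  [on edge]
    (1,5)@(3, 11): e=[0,2,6] → #  [on edge]
    (2,5)@(5, 11): e=[24,-14,-2] → ·
    (1,6)@(3, 13): e=[8,-2,2] → ·
    (0,8)@(1, 17): e=[0,6,2] → #  [on edge]
    (1,8)@(3, 17): e=[24,-10,-6] → ·
    (0,9)@(1, 19): e=[8,2,-2] → ·
  covered (2 px):
    · · · · · · ·
    · · · · · · ·
    · · · · · · ·
    · · · · · · ·
    · · · · · · ·
    · # · · · · ·
    · · · · · · ·
    · · · · · · ·
    # · · · · · ·
    · · · · · · ·
    · · · · · · ·
    · · · · · · ·
T1:
  2·area = 32  (B↔C swapped to make it positive)
  edge (0, 14)→(4, 0): d=(4,-14) inclusive
  edge (4, 0)→(4, 8): d=(0,8) inclusive
  edge (4, 8)→(0, 14): d=(-4,6) inclusive
    (1,2)@(3, 5): e=[6,8,18] → #
    (2,2)@(5, 5): e=[34,-8,6] → ·
    (1,3)@(3, 7): e=[14,8,10] → #
    (2,3)@(5, 7): e=[42,-8,-2] → ·
    (1,4)@(3, 9): e=[22,8,2] → #
    (2,4)@(5, 9): e=[50,-8,-10] → ·
    (0,5)@(1, 11): e=[2,24,6] → #
    (1,5)@(3, 11): e=[30,8,-6] → ·
    (0,6)@(1, 13): e=[10,24,-2] → ·
  covered (4 px):
    · · · · · · ·
    · · · · · · ·
    · # · · · · ·
    · # · · · · ·
    · # · · · · ·
    # · · · · · ·
    · · · · · · ·
    · · · · · · ·
    · · · · · · ·
    · · · · · · ·
    · · · · · · ·
    · · · · · · ·
T2:
  2·area = 12  (B↔C swapped to make it positive)
  edge (1, 22)→(4, 16): d=(3,-6) inclusive
  edge (4, 16)→(6, 16): d=(2,0) inclusive
  edge (6, 16)→(1, 22): d=(-5,6) inclusive
    (2,8)@(5, 17): e=[9,2,1] → #
    (3,8)@(7, 17): e=[21,2,-11] → ·
    (1,9)@(3, 19): e=[3,6,3] → #
    (2,9)@(5, 19): e=[15,6,-9] → ·
    (1,10)@(3, 21): e=[9,10,-7] → ·
  covered (2 px):
    · · · · · · ·
    · · · · · · ·
    · · · · · · ·
    · · · · · · ·
    · · · · · · ·
    · · · · · · ·
    · · · · · · ·
    · · · · · · ·
    · · # · · · ·
    · # · · · · ·
    · · · · · · ·
    · · · · · · ·
T3:
  2·area = 32  (B↔C swapped to make it positive)
  edge (14, 10)→(8, 20): d=(-6,10) inclusive
  edge (8, 20)→(6, 18): d=(-2,-2) inclusive
  edge (6, 18)→(14, 10): d=(8,-8) inclusive
    (6,5)@(13, 11): e=[4,28,0] → #  [on edge]
    (0,6)@(1, 13): e=[112,0,-80] → ·  [on edge]
    (5,6)@(11, 13): e=[12,20,0] → #  [on edge]
    (6,6)@(13, 13): e=[-8,24,16] → ·
    (1,7)@(3, 15): e=[80,0,-48] → ·  [on edge]
    (4,7)@(9, 15): e=[20,12,0] → #  [on edge]
    (5,7)@(11, 15): e=[0,16,16] → #  [on edge]
    (6,7)@(13, 15): e=[-20,20,32] → ·
    (2,8)@(5, 17): e=[48,0,-16] → ·  [on edge]
    (3,8)@(7, 17): e=[28,4,0] → #  [on edge]
    (5,8)@(11, 17): e=[-12,12,32] → ·
    (2,9)@(5, 19): e=[36,-4,0] → ·  [on edge]
    (3,9)@(7, 19): e=[16,0,16] → #  [on edge]
    (1,10)@(3, 21): e=[44,-12,0] → ·  [on edge]
    (4,10)@(9, 21): e=[-16,0,48] → ·  [on edge]
    (0,11)@(1, 23): e=[52,-20,0] → ·  [on edge]
    (5,11)@(11, 23): e=[-48,0,80] → ·  [on edge]
  covered (7 px):
    · · · · · · ·
    · · · · · · ·
    · · · · · · ·
    · · · · · · ·
    · · · · · · ·
    · · · · · · #
    · · · · · # ·
    · · · · # # ·
    · · · # # · ·
    · · · # · · ·
    · · · · · · ·
    · · · · · · ·
T4:
  2·area = 140  (B↔C swapped to make it positive)
  edge (12, 6)→(6, 22): d=(-6,16) inclusive
  edge (6, 22)→(4, 4): d=(-2,-18) inclusive
  edge (4, 4)→(12, 6): d=(8,2) inclusive
    (2,2)@(5, 5): e=[118,16,6] → #
    (3,2)@(7, 5): e=[86,52,2] → #
    (4,2)@(9, 5): e=[54,88,-2] → ·
    (2,3)@(5, 7): e=[106,12,22] → #
    (4,3)@(9, 7): e=[42,84,14] → #
    (5,3)@(11, 7): e=[10,120,10] → #
    (6,3)@(13, 7): e=[-22,156,6] → ·
    (2,4)@(5, 9): e=[94,8,38] → #
    (5,4)@(11, 9): e=[-2,116,26] → ·
    (2,5)@(5, 11): e=[82,4,54] → #
    (5,5)@(11, 11): e=[-14,112,42] → ·
    (2,6)@(5, 13): e=[70,0,70] → #  [on edge]
  covered (18 px):
    · · · · · · ·
    · · · · · · ·
    · · # # · · ·
    · · # # # # ·
    · · # # # · ·
    · · # # # · ·
    · · # # # · ·
    · · · # · · ·
    · · · # · · ·
    · · · # · · ·
    · · · · · · ·
    · · · · · · ·

Answer: 33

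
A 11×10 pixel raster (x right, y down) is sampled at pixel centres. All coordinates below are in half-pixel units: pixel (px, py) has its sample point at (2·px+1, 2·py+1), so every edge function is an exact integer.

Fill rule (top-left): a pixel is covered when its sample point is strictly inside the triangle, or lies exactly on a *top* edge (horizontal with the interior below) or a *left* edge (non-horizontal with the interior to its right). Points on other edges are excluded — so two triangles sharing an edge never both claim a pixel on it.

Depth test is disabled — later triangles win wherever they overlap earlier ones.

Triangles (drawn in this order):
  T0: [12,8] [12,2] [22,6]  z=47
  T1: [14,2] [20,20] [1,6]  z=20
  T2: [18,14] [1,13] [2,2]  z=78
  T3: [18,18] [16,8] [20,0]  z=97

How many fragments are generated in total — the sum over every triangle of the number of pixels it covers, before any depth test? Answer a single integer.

T0:
  2·area = 60
  edge (12, 8)→(12, 2): d=(0,-6) top-left  bias=+0
  edge (12, 2)→(22, 6): d=(10,4) right/bottom  bias=-1
  edge (22, 6)→(12, 8): d=(-10,2) right/bottom  bias=-1
    (6,1)@(13, 3): e=[6,6,48] → █
    (7,1)@(15, 3): e=[18,-2,44] → ·
    (6,2)@(13, 5): e=[6,26,28] → █
    (7,2)@(15, 5): e=[18,18,24] → █
    (8,2)@(17, 5): e=[30,10,20] → █
    (9,2)@(19, 5): e=[42,2,16] → █
    (10,2)@(21, 5): e=[54,-6,12] → ·
    (6,3)@(13, 7): e=[6,46,8] → █
    (8,3)@(17, 7): e=[30,30,0] → ·  [on edge]
    (9,3)@(19, 7): e=[42,22,-4] → ·
    (3,4)@(7, 9): e=[-30,90,0] → ·  [on edge]
    (6,4)@(13, 9): e=[6,66,-12] → ·
  covered (7 px):
    · · · · · · · · · · ·
    · · · · · · █ · · · ·
    · · · · · · █ █ █ █ ·
    · · · · · · █ █ · · ·
    · · · · · · · · · · ·
    · · · · · · · · · · ·
    · · · · · · · · · · ·
    · · · · · · · · · · ·
    · · · · · · · · · · ·
    · · · · · · · · · · ·
T1:
  2·area = 258
  edge (14, 2)→(20, 20): d=(6,18) right/bottom  bias=-1
  edge (20, 20)→(1, 6): d=(-19,-14) top-left  bias=+0
  edge (1, 6)→(14, 2): d=(13,-4) top-left  bias=+0
    (5,1)@(11, 3): e=[60,197,1] → █
    (6,1)@(13, 3): e=[24,225,9] → █
    (7,1)@(15, 3): e=[-12,253,17] → ·
    (2,2)@(5, 5): e=[180,75,3] → █
    (3,2)@(7, 5): e=[144,103,11] → █
    (4,2)@(9, 5): e=[108,131,19] → █
    (7,2)@(15, 5): e=[0,215,43] → ·  [on edge]
    (1,3)@(3, 7): e=[228,9,21] → █
    (7,3)@(15, 7): e=[12,177,69] → █
    (8,3)@(17, 7): e=[-24,205,77] → ·
    (1,4)@(3, 9): e=[240,-29,47] → ·
    (2,4)@(5, 9): e=[204,-1,55] → ·
    (8,5)@(17, 11): e=[0,129,129] → ·  [on edge]
    (9,8)@(19, 17): e=[0,43,215] → ·  [on edge]
  covered (31 px):
    · · · · · · · · · · ·
    · · · · · █ █ · · · ·
    · · █ █ █ █ █ · · · ·
    · █ █ █ █ █ █ █ · · ·
    · · · █ █ █ █ █ · · ·
    · · · · █ █ █ █ · · ·
    · · · · · █ █ █ █ · ·
    · · · · · · · █ █ · ·
    · · · · · · · · █ · ·
    · · · · · · · · · █ ·
T2:
  2·area = 188
  edge (18, 14)→(1, 13): d=(-17,-1) top-left  bias=+0
  edge (1, 13)→(2, 2): d=(1,-11) top-left  bias=+0
  edge (2, 2)→(18, 14): d=(16,12) right/bottom  bias=-1
    (1,1)@(3, 3): e=[172,12,4] → █
    (2,1)@(5, 3): e=[174,34,-20] → ·
    (1,2)@(3, 5): e=[138,14,36] → █
    (2,2)@(5, 5): e=[140,36,12] → █
    (3,2)@(7, 5): e=[142,58,-12] → ·
    (1,3)@(3, 7): e=[104,16,68] → █
    (3,3)@(7, 7): e=[108,60,20] → █
    (4,3)@(9, 7): e=[110,82,-4] → ·
    (1,4)@(3, 9): e=[70,18,100] → █
    (4,4)@(9, 9): e=[76,84,28] → █
    (5,4)@(11, 9): e=[78,106,4] → █
    (6,4)@(13, 9): e=[80,128,-20] → ·
    (0,6)@(1, 13): e=[0,0,188] → █  [on edge]
  covered (25 px):
    · · · · · · · · · · ·
    · █ · · · · · · · · ·
    · █ █ · · · · · · · ·
    · █ █ █ · · · · · · ·
    · █ █ █ █ █ · · · · ·
    · █ █ █ █ █ █ · · · ·
    █ █ █ █ █ █ █ █ · · ·
    · · · · · · · · · · ·
    · · · · · · · · · · ·
    · · · · · · · · · · ·
T3:
  2·area = 56
  edge (18, 18)→(16, 8): d=(-2,-10) top-left  bias=+0
  edge (16, 8)→(20, 0): d=(4,-8) top-left  bias=+0
  edge (20, 0)→(18, 18): d=(-2,18) right/bottom  bias=-1
    (7,1)@(15, 3): e=[0,-28,84] → ·  [on edge]
    (9,1)@(19, 3): e=[40,4,12] → █
    (10,1)@(21, 3): e=[60,20,-24] → ·
    (9,2)@(19, 5): e=[36,12,8] → █
    (10,2)@(21, 5): e=[56,28,-28] → ·
    (8,3)@(17, 7): e=[12,4,40] → █
    (10,3)@(21, 7): e=[52,36,-32] → ·
    (8,4)@(17, 9): e=[8,12,36] → █
    (9,4)@(19, 9): e=[28,28,0] → ·  [on edge]
    (8,5)@(17, 11): e=[4,20,32] → █
    (9,5)@(19, 11): e=[24,36,-4] → ·
    (8,6)@(17, 13): e=[0,28,28] → █  [on edge]
  covered (7 px):
    · · · · · · · · · · ·
    · · · · · · · · · █ ·
    · · · · · · · · · █ ·
    · · · · · · · · █ █ ·
    · · · · · · · · █ · ·
    · · · · · · · · █ · ·
    · · · · · · · · █ · ·
    · · · · · · · · · · ·
    · · · · · · · · · · ·
    · · · · · · · · · · ·

Final: 70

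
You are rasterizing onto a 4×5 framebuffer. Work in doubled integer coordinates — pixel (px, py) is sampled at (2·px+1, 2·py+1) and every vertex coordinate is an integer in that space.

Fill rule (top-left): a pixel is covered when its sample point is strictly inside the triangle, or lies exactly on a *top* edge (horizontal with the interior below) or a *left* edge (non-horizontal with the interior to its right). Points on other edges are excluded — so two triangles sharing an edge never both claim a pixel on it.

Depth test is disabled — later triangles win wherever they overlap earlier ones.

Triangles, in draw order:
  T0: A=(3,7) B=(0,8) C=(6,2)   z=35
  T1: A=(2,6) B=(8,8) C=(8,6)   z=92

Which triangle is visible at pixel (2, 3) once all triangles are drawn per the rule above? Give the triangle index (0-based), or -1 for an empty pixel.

T0:
  2·area = 12
  edge (3, 7)→(0, 8): d=(-3,1) right/bottom  bias=-1
  edge (0, 8)→(6, 2): d=(6,-6) top-left  bias=+0
  edge (6, 2)→(3, 7): d=(-3,5) right/bottom  bias=-1
    (3,0)@(7, 1): e=[14,0,-2] → .  [on edge]
    (2,1)@(5, 3): e=[10,0,2] → X  [on edge]
    (3,1)@(7, 3): e=[8,12,-8] → .
    (1,2)@(3, 5): e=[6,0,6] → X  [on edge]
    (2,2)@(5, 5): e=[4,12,-4] → .
    (0,3)@(1, 7): e=[2,0,10] → X  [on edge]
    (1,3)@(3, 7): e=[0,12,0] → .  [on edge]
    (0,4)@(1, 9): e=[-4,12,4] → .
  covered (3 px):
    . . . .
    . . X .
    . X . .
    X . . .
    . . . .
T1:
  2·area = 12  (B↔C swapped to make it positive)
  edge (2, 6)→(8, 6): d=(6,0) top-left  bias=+0
  edge (8, 6)→(8, 8): d=(0,2) right/bottom  bias=-1
  edge (8, 8)→(2, 6): d=(-6,-2) top-left  bias=+0
    (2,3)@(5, 7): e=[6,6,0] → X  [on edge]
    (3,3)@(7, 7): e=[6,2,4] → X
    (2,4)@(5, 9): e=[18,6,-12] → .
    (3,4)@(7, 9): e=[18,2,-8] → .
  covered (2 px):
    . . . .
    . . . .
    . . . .
    . . X X
    . . . .

Z-buffer (winner per pixel, '.' = empty):
  . . . .
  . . 0 .
  . 0 . .
  0 . 1 1
  . . . .

Result: 1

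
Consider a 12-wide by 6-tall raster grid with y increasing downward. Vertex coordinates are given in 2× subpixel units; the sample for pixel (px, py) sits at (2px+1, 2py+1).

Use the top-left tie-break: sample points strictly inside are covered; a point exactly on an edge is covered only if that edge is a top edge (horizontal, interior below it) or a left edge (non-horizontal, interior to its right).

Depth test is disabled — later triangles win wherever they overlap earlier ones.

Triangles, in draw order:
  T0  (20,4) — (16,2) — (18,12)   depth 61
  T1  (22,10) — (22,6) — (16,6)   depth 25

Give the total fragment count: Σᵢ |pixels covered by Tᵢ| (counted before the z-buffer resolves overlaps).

T0:
  2·area = 36  (B↔C swapped to make it positive)
  edge (20, 4)→(18, 12): d=(-2,8) right/bottom  bias=-1
  edge (18, 12)→(16, 2): d=(-2,-10) top-left  bias=+0
  edge (16, 2)→(20, 4): d=(4,2) right/bottom  bias=-1
    (8,1)@(17, 3): e=[26,8,2] → #
    (9,1)@(19, 3): e=[10,28,-2] → ·
    (8,2)@(17, 5): e=[22,4,10] → #
    (9,2)@(19, 5): e=[6,24,6] → #
    (10,2)@(21, 5): e=[-10,44,2] → ·
    (8,3)@(17, 7): e=[18,0,18] → #  [on edge]
    (10,3)@(21, 7): e=[-14,40,10] → ·
    (8,4)@(17, 9): e=[14,-4,26] → ·
    (9,4)@(19, 9): e=[-2,16,22] → ·
  covered (5 px):
    · · · · · · · · · · · ·
    · · · · · · · · # · · ·
    · · · · · · · · # # · ·
    · · · · · · · · # # · ·
    · · · · · · · · · · · ·
    · · · · · · · · · · · ·
T1:
  2·area = 24  (B↔C swapped to make it positive)
  edge (22, 10)→(16, 6): d=(-6,-4) top-left  bias=+0
  edge (16, 6)→(22, 6): d=(6,0) top-left  bias=+0
  edge (22, 6)→(22, 10): d=(0,4) right/bottom  bias=-1
    (9,3)@(19, 7): e=[6,6,12] → #
    (10,3)@(21, 7): e=[14,6,4] → #
    (11,3)@(23, 7): e=[22,6,-4] → ·
    (9,4)@(19, 9): e=[-6,18,12] → ·
    (10,4)@(21, 9): e=[2,18,4] → #
    (11,4)@(23, 9): e=[10,18,-4] → ·
    (10,5)@(21, 11): e=[-10,30,4] → ·
  covered (3 px):
    · · · · · · · · · · · ·
    · · · · · · · · · · · ·
    · · · · · · · · · · · ·
    · · · · · · · · · # # ·
    · · · · · · · · · · # ·
    · · · · · · · · · · · ·

Result: 8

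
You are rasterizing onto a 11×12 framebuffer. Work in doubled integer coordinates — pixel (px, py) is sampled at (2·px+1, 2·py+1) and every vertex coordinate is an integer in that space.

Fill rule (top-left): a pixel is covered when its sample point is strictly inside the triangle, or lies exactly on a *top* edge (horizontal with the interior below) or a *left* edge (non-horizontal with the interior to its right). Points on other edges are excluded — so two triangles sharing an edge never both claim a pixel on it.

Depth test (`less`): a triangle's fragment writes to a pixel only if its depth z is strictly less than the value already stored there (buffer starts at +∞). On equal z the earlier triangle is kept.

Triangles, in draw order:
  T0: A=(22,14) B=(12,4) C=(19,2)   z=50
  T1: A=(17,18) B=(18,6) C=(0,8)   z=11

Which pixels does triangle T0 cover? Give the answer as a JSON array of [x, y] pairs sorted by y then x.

T0:
  2·area = 90
  edge (22, 14)→(12, 4): d=(-10,-10) top-left  bias=+0
  edge (12, 4)→(19, 2): d=(7,-2) top-left  bias=+0
  edge (19, 2)→(22, 14): d=(3,12) right/bottom  bias=-1
    (4,0)@(9, 1): e=[0,-27,117] → .  [on edge]
    (5,1)@(11, 3): e=[0,-9,99] → .  [on edge]
    (8,1)@(17, 3): e=[60,3,27] → X
    (9,1)@(19, 3): e=[80,7,3] → X
    (10,1)@(21, 3): e=[100,11,-21] → .
    (6,2)@(13, 5): e=[0,9,81] → X  [on edge]
    (7,2)@(15, 5): e=[20,13,57] → X
    (10,2)@(21, 5): e=[80,25,-15] → .
    (6,3)@(13, 7): e=[-20,23,87] → .
    (7,3)@(15, 7): e=[0,27,63] → X  [on edge]
    (10,3)@(21, 7): e=[60,39,-9] → .
    (7,4)@(15, 9): e=[-20,41,69] → .
    (8,4)@(17, 9): e=[0,45,45] → X  [on edge]
    (9,5)@(19, 11): e=[0,63,27] → X  [on edge]
    (10,6)@(21, 13): e=[0,81,9] → X  [on edge]
  covered (14 px):
    . . . . . . . . . . .
    . . . . . . . . X X .
    . . . . . . X X X X .
    . . . . . . . X X X .
    . . . . . . . . X X .
    . . . . . . . . . X X
    . . . . . . . . . . X
    . . . . . . . . . . .
    . . . . . . . . . . .
    . . . . . . . . . . .
    . . . . . . . . . . .
    . . . . . . . . . . .
T1:
  2·area = 214  (B↔C swapped to make it positive)
  edge (17, 18)→(0, 8): d=(-17,-10) top-left  bias=+0
  edge (0, 8)→(18, 6): d=(18,-2) top-left  bias=+0
  edge (18, 6)→(17, 18): d=(-1,12) right/bottom  bias=-1
    (4,3)@(9, 7): e=[107,0,107] → X  [on edge]
    (5,3)@(11, 7): e=[127,4,83] → X
    (6,3)@(13, 7): e=[147,8,59] → X
    (7,3)@(15, 7): e=[167,12,35] → X
    (8,3)@(17, 7): e=[187,16,11] → X
    (9,3)@(19, 7): e=[207,20,-13] → .
    (1,4)@(3, 9): e=[13,24,177] → X
    (2,4)@(5, 9): e=[33,28,153] → X
    (3,4)@(7, 9): e=[53,32,129] → X
    (9,4)@(19, 9): e=[173,56,-15] → .
    (1,5)@(3, 11): e=[-21,60,175] → .
    (2,5)@(5, 11): e=[-1,64,151] → .
  covered (28 px):
    . . . . . . . . . . .
    . . . . . . . . . . .
    . . . . . . . . . . .
    . . . . X X X X X . .
    . X X X X X X X X . .
    . . . X X X X X X . .
    . . . . X X X X X . .
    . . . . . . X X X . .
    . . . . . . . . X . .
    . . . . . . . . . . .
    . . . . . . . . . . .
    . . . . . . . . . . .

Answer: [[8,1],[9,1],[6,2],[7,2],[8,2],[9,2],[7,3],[8,3],[9,3],[8,4],[9,4],[9,5],[10,5],[10,6]]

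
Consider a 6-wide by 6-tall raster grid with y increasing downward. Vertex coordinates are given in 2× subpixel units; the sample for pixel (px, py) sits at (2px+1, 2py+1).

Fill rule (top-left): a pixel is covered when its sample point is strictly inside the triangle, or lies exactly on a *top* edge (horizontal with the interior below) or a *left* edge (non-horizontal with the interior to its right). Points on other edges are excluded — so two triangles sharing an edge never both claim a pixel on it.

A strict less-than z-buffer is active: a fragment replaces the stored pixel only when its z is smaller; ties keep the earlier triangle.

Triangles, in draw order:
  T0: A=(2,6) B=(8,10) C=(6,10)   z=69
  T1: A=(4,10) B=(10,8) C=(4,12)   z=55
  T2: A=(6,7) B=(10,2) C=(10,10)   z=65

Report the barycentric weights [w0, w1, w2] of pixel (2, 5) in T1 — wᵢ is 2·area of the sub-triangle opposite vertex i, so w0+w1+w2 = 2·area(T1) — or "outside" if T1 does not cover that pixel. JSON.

T0:
  2·area = 8
  edge (2, 6)→(8, 10): d=(6,4) right/bottom  bias=-1
  edge (8, 10)→(6, 10): d=(-2,0) right/bottom  bias=-1
  edge (6, 10)→(2, 6): d=(-4,-4) top-left  bias=+0
    (0,2)@(1, 5): e=[-2,10,0] → ·  [on edge]
    (1,3)@(3, 7): e=[2,6,0] → █  [on edge]
    (2,3)@(5, 7): e=[-6,6,8] → ·
    (1,4)@(3, 9): e=[14,2,-8] → ·
    (2,4)@(5, 9): e=[6,2,0] → █  [on edge]
    (3,4)@(7, 9): e=[-2,2,8] → ·
    (2,5)@(5, 11): e=[18,-2,-8] → ·
    (3,5)@(7, 11): e=[10,-2,0] → ·  [on edge]
  covered (2 px):
    · · · · · ·
    · · · · · ·
    · · · · · ·
    · █ · · · ·
    · · █ · · ·
    · · · · · ·
T1:
  2·area = 12
  edge (4, 10)→(10, 8): d=(6,-2) top-left  bias=+0
  edge (10, 8)→(4, 12): d=(-6,4) right/bottom  bias=-1
  edge (4, 12)→(4, 10): d=(0,-2) top-left  bias=+0
    (3,4)@(7, 9): e=[0,6,6] → █  [on edge]
    (4,4)@(9, 9): e=[4,-2,10] → ·
    (0,5)@(1, 11): e=[0,18,-6] → ·  [on edge]
    (2,5)@(5, 11): e=[8,2,2] → █
    (3,5)@(7, 11): e=[12,-6,6] → ·
  covered (2 px):
    · · · · · ·
    · · · · · ·
    · · · · · ·
    · · · · · ·
    · · · █ · ·
    · · █ · · ·
T2:
  2·area = 32
  edge (6, 7)→(10, 2): d=(4,-5) top-left  bias=+0
  edge (10, 2)→(10, 10): d=(0,8) right/bottom  bias=-1
  edge (10, 10)→(6, 7): d=(-4,-3) top-left  bias=+0
    (4,2)@(9, 5): e=[7,8,17] → █
    (5,2)@(11, 5): e=[17,-8,23] → ·
    (3,3)@(7, 7): e=[5,24,3] → █
    (5,3)@(11, 7): e=[25,-8,15] → ·
    (3,4)@(7, 9): e=[13,24,-5] → ·
    (4,4)@(9, 9): e=[23,8,1] → █
    (5,4)@(11, 9): e=[33,-8,7] → ·
    (4,5)@(9, 11): e=[31,8,-7] → ·
  covered (4 px):
    · · · · · ·
    · · · · · ·
    · · · · █ ·
    · · · █ █ ·
    · · · · █ ·
    · · · · · ·

Result: [2,2,8]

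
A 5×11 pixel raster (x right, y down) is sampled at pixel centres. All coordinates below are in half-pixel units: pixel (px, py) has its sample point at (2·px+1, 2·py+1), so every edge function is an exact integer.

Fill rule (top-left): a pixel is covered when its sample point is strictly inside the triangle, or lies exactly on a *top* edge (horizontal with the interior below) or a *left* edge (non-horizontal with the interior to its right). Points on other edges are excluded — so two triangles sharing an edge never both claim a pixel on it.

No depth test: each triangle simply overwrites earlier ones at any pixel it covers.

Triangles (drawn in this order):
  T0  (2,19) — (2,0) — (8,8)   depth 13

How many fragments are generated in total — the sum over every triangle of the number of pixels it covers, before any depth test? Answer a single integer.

T0:
  2·area = 114
  edge (2, 19)→(2, 0): d=(0,-19) top-left  bias=+0
  edge (2, 0)→(8, 8): d=(6,8) right/bottom  bias=-1
  edge (8, 8)→(2, 19): d=(-6,11) right/bottom  bias=-1
    (1,1)@(3, 3): e=[19,10,85] → X
    (2,1)@(5, 3): e=[57,-6,63] → .
    (1,2)@(3, 5): e=[19,22,73] → X
    (2,2)@(5, 5): e=[57,6,51] → X
    (3,2)@(7, 5): e=[95,-10,29] → .
    (1,3)@(3, 7): e=[19,34,61] → X
    (3,3)@(7, 7): e=[95,2,17] → X
    (4,3)@(9, 7): e=[133,-14,-5] → .
    (1,4)@(3, 9): e=[19,46,49] → X
    (4,4)@(9, 9): e=[133,-2,-17] → .
    (1,5)@(3, 11): e=[19,58,37] → X
    (3,5)@(7, 11): e=[95,26,-7] → .
  covered (15 px):
    . . . . .
    . X . . .
    . X X . .
    . X X X .
    . X X X .
    . X X . .
    . X X . .
    . X . . .
    . X . . .
    . . . . .
    . . . . .

Answer: 15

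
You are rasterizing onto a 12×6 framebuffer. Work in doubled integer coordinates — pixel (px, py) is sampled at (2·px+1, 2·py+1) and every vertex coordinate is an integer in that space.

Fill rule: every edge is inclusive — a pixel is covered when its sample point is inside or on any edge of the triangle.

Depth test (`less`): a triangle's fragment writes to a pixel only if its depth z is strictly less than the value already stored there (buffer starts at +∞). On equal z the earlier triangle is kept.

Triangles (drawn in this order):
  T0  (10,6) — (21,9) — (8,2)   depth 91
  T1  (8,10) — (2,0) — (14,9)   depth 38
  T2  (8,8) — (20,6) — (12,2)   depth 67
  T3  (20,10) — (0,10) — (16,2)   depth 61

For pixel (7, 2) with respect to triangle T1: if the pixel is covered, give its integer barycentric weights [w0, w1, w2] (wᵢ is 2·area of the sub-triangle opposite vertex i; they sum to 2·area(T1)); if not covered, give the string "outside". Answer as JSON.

T0:
  2·area = 38  (B↔C swapped to make it positive)
  edge (10, 6)→(8, 2): d=(-2,-4) inclusive
  edge (8, 2)→(21, 9): d=(13,7) inclusive
  edge (21, 9)→(10, 6): d=(-11,-3) inclusive
    (4,1)@(9, 3): e=[2,6,30] → #
    (5,1)@(11, 3): e=[10,-8,36] → ·
    (4,2)@(9, 5): e=[-2,32,8] → ·
    (5,2)@(11, 5): e=[6,18,14] → #
    (6,2)@(13, 5): e=[14,4,20] → #
    (7,2)@(15, 5): e=[22,-10,26] → ·
    (5,3)@(11, 7): e=[2,44,-8] → ·
    (6,3)@(13, 7): e=[10,30,-2] → ·
    (7,3)@(15, 7): e=[18,16,4] → #
    (8,3)@(17, 7): e=[26,2,10] → #
    (9,3)@(19, 7): e=[34,-12,16] → ·
    (7,4)@(15, 9): e=[14,42,-18] → ·
    (10,4)@(21, 9): e=[38,0,0] → #  [on edge]
  covered (6 px):
    · · · · · · · · · · · ·
    · · · · # · · · · · · ·
    · · · · · # # · · · · ·
    · · · · · · · # # · · ·
    · · · · · · · · · · # ·
    · · · · · · · · · · · ·
T1:
  2·area = 66
  edge (8, 10)→(2, 0): d=(-6,-10) inclusive
  edge (2, 0)→(14, 9): d=(12,9) inclusive
  edge (14, 9)→(8, 10): d=(-6,1) inclusive
    (1,0)@(3, 1): e=[4,3,59] → #
    (2,0)@(5, 1): e=[24,-15,57] → ·
    (1,1)@(3, 3): e=[-8,27,47] → ·
    (2,1)@(5, 3): e=[12,9,45] → #
    (3,1)@(7, 3): e=[32,-9,43] → ·
    (2,2)@(5, 5): e=[0,33,33] → #  [on edge]
    (3,2)@(7, 5): e=[20,15,31] → #
    (4,2)@(9, 5): e=[40,-3,29] → ·
    (2,3)@(5, 7): e=[-12,57,21] → ·
    (3,3)@(7, 7): e=[8,39,19] → #
    (4,3)@(9, 7): e=[28,21,17] → #
    (5,3)@(11, 7): e=[48,3,15] → #
  covered (10 px):
    · # · · · · · · · · · ·
    · · # · · · · · · · · ·
    · · # # · · · · · · · ·
    · · · # # # · · · · · ·
    · · · · # # # · · · · ·
    · · · · · · · · · · · ·
T2:
  2·area = 64  (B↔C swapped to make it positive)
  edge (8, 8)→(12, 2): d=(4,-6) inclusive
  edge (12, 2)→(20, 6): d=(8,4) inclusive
  edge (20, 6)→(8, 8): d=(-12,2) inclusive
    (6,1)@(13, 3): e=[10,4,50] → #
    (7,1)@(15, 3): e=[22,-4,46] → ·
    (5,2)@(11, 5): e=[6,28,30] → #
    (7,2)@(15, 5): e=[30,12,22] → #
    (8,2)@(17, 5): e=[42,4,18] → #
    (9,2)@(19, 5): e=[54,-4,14] → ·
    (4,3)@(9, 7): e=[2,52,10] → #
    (7,3)@(15, 7): e=[38,28,-2] → ·
    (8,3)@(17, 7): e=[50,20,-6] → ·
    (4,4)@(9, 9): e=[10,68,-14] → ·
    (5,4)@(11, 9): e=[22,60,-18] → ·
    (6,4)@(13, 9): e=[34,52,-22] → ·
  covered (8 px):
    · · · · · · · · · · · ·
    · · · · · · # · · · · ·
    · · · · · # # # # · · ·
    · · · · # # # · · · · ·
    · · · · · · · · · · · ·
    · · · · · · · · · · · ·
T3:
  2·area = 160
  edge (20, 10)→(0, 10): d=(-20,0) inclusive
  edge (0, 10)→(16, 2): d=(16,-8) inclusive
  edge (16, 2)→(20, 10): d=(4,8) inclusive
    (7,1)@(15, 3): e=[140,8,12] → #
    (8,1)@(17, 3): e=[140,24,-4] → ·
    (5,2)@(11, 5): e=[100,8,52] → #
    (6,2)@(13, 5): e=[100,24,36] → #
    (8,2)@(17, 5): e=[100,56,4] → #
    (9,2)@(19, 5): e=[100,72,-12] → ·
    (3,3)@(7, 7): e=[60,8,92] → #
    (4,3)@(9, 7): e=[60,24,76] → #
    (9,3)@(19, 7): e=[60,104,-4] → ·
    (1,4)@(3, 9): e=[20,8,132] → #
    (2,4)@(5, 9): e=[20,24,116] → #
    (9,4)@(19, 9): e=[20,136,4] → #
  covered (20 px):
    · · · · · · · · · · · ·
    · · · · · · · # · · · ·
    · · · · · # # # # · · ·
    · · · # # # # # # · · ·
    · # # # # # # # # # · ·
    · · · · · · · · · · · ·

Result: "outside"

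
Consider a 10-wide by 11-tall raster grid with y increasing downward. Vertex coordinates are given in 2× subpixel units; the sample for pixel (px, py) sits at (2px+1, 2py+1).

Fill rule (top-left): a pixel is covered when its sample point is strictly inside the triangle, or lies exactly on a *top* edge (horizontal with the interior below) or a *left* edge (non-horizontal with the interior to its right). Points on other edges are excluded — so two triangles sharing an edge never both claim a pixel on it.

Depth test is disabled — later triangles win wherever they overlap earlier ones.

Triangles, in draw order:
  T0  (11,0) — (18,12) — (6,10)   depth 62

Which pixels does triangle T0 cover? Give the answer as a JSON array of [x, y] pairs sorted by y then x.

T0:
  2·area = 130
  edge (11, 0)→(18, 12): d=(7,12) right/bottom  bias=-1
  edge (18, 12)→(6, 10): d=(-12,-2) top-left  bias=+0
  edge (6, 10)→(11, 0): d=(5,-10) top-left  bias=+0
    (5,0)@(11, 1): e=[7,118,5] → #
    (6,0)@(13, 1): e=[-17,122,25] → ·
    (5,1)@(11, 3): e=[21,94,15] → #
    (6,1)@(13, 3): e=[-3,98,35] → ·
    (4,2)@(9, 5): e=[59,66,5] → #
    (6,2)@(13, 5): e=[11,74,45] → #
    (7,2)@(15, 5): e=[-13,78,65] → ·
    (4,3)@(9, 7): e=[73,42,15] → #
    (7,3)@(15, 7): e=[1,54,75] → #
    (8,3)@(17, 7): e=[-23,58,95] → ·
    (3,4)@(7, 9): e=[111,14,5] → #
    (8,4)@(17, 9): e=[-9,34,105] → ·
  covered (17 px):
    · · · · · # · · · ·
    · · · · · # · · · ·
    · · · · # # # · · ·
    · · · · # # # # · ·
    · · · # # # # # · ·
    · · · · · · # # # ·
    · · · · · · · · · ·
    · · · · · · · · · ·
    · · · · · · · · · ·
    · · · · · · · · · ·
    · · · · · · · · · ·

Answer: [[5,0],[5,1],[4,2],[5,2],[6,2],[4,3],[5,3],[6,3],[7,3],[3,4],[4,4],[5,4],[6,4],[7,4],[6,5],[7,5],[8,5]]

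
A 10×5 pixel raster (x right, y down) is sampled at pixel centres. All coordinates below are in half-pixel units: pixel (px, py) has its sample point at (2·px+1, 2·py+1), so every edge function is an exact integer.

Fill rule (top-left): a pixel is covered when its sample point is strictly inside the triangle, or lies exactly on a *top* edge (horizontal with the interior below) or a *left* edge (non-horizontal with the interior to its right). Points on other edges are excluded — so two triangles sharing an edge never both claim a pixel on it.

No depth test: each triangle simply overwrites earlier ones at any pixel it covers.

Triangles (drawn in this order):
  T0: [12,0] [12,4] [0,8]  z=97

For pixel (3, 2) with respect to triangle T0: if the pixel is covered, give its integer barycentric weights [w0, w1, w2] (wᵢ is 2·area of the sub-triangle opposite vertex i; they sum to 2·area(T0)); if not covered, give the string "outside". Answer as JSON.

T0:
  2·area = 48
  edge (12, 0)→(12, 4): d=(0,4) right/bottom  bias=-1
  edge (12, 4)→(0, 8): d=(-12,4) right/bottom  bias=-1
  edge (0, 8)→(12, 0): d=(12,-8) top-left  bias=+0
    (5,0)@(11, 1): e=[4,40,4] → █
    (6,0)@(13, 1): e=[-4,32,20] → ·
    (4,1)@(9, 3): e=[12,24,12] → █
    (6,1)@(13, 3): e=[-4,8,44] → ·
    (7,1)@(15, 3): e=[-12,0,60] → ·  [on edge]
    (2,2)@(5, 5): e=[28,16,4] → █
    (3,2)@(7, 5): e=[20,8,20] → █
    (4,2)@(9, 5): e=[12,0,36] → ·  [on edge]
    (5,2)@(11, 5): e=[4,-8,52] → ·
    (1,3)@(3, 7): e=[36,0,12] → ·  [on edge]
    (2,3)@(5, 7): e=[28,-8,28] → ·
    (3,3)@(7, 7): e=[20,-16,44] → ·
  covered (5 px):
    · · · · · █ · · · ·
    · · · · █ █ · · · ·
    · · █ █ · · · · · ·
    · · · · · · · · · ·
    · · · · · · · · · ·

Result: [8,20,20]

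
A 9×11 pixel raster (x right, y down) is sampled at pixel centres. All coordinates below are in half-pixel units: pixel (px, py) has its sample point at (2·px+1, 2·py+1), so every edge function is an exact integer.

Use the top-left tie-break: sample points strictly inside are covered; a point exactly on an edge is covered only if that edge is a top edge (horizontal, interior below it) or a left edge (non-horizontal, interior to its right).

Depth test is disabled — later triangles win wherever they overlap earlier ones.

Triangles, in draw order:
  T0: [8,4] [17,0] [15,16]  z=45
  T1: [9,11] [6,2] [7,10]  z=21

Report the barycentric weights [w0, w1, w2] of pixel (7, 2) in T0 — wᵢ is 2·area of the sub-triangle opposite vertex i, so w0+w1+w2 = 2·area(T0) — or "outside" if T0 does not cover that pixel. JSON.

T0:
  2·area = 136
  edge (8, 4)→(17, 0): d=(9,-4) top-left  bias=+0
  edge (17, 0)→(15, 16): d=(-2,16) right/bottom  bias=-1
  edge (15, 16)→(8, 4): d=(-7,-12) top-left  bias=+0
    (7,0)@(15, 1): e=[1,30,105] → #
    (8,0)@(17, 1): e=[9,-2,129] → ·
    (5,1)@(11, 3): e=[3,90,43] → #
    (6,1)@(13, 3): e=[11,58,67] → #
    (8,1)@(17, 3): e=[27,-6,115] → ·
    (4,2)@(9, 5): e=[13,118,5] → #
    (8,2)@(17, 5): e=[45,-10,101] → ·
    (4,3)@(9, 7): e=[31,114,-9] → ·
    (5,3)@(11, 7): e=[39,82,15] → #
    (8,3)@(17, 7): e=[63,-14,87] → ·
    (5,4)@(11, 9): e=[57,78,1] → #
    (8,4)@(17, 9): e=[81,-18,73] → ·
  covered (18 px):
    · · · · · · · # ·
    · · · · · # # # ·
    · · · · # # # # ·
    · · · · · # # # ·
    · · · · · # # # ·
    · · · · · · # # ·
    · · · · · · · # ·
    · · · · · · · # ·
    · · · · · · · · ·
    · · · · · · · · ·
    · · · · · · · · ·
T1:
  2·area = 15  (B↔C swapped to make it positive)
  edge (9, 11)→(7, 10): d=(-2,-1) top-left  bias=+0
  edge (7, 10)→(6, 2): d=(-1,-8) top-left  bias=+0
  edge (6, 2)→(9, 11): d=(3,9) right/bottom  bias=-1
    (3,2)@(7, 5): e=[10,5,0] → ·  [on edge]
    (0,3)@(1, 7): e=[0,-45,60] → ·  [on edge]
    (3,3)@(7, 7): e=[6,3,6] → #
    (4,3)@(9, 7): e=[8,19,-12] → ·
    (2,4)@(5, 9): e=[0,-15,30] → ·  [on edge]
    (3,4)@(7, 9): e=[2,1,12] → #
    (4,4)@(9, 9): e=[4,17,-6] → ·
    (3,5)@(7, 11): e=[-2,-1,18] → ·
    (4,5)@(9, 11): e=[0,15,0] → ·  [on edge]
    (6,6)@(13, 13): e=[0,45,-30] → ·  [on edge]
    (8,7)@(17, 15): e=[0,75,-60] → ·  [on edge]
    (5,8)@(11, 17): e=[-10,25,0] → ·  [on edge]
  covered (2 px):
    · · · · · · · · ·
    · · · · · · · · ·
    · · · · · · · · ·
    · · · # · · · · ·
    · · · # · · · · ·
    · · · · · · · · ·
    · · · · · · · · ·
    · · · · · · · · ·
    · · · · · · · · ·
    · · · · · · · · ·
    · · · · · · · · ·

Final: [22,77,37]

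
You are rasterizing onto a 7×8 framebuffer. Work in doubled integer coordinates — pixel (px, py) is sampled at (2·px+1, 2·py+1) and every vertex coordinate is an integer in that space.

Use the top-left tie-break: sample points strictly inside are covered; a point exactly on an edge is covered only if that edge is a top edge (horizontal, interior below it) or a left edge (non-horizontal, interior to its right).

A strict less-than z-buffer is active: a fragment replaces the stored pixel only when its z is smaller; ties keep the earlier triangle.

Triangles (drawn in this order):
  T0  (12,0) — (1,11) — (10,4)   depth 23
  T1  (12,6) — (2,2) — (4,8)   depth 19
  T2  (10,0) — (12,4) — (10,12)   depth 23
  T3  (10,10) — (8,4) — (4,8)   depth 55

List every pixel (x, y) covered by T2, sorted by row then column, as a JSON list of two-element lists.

T0:
  2·area = 22  (B↔C swapped to make it positive)
  edge (12, 0)→(10, 4): d=(-2,4) right/bottom  bias=-1
  edge (10, 4)→(1, 11): d=(-9,7) right/bottom  bias=-1
  edge (1, 11)→(12, 0): d=(11,-11) top-left  bias=+0
    (5,0)@(11, 1): e=[2,20,0] → X  [on edge]
    (6,0)@(13, 1): e=[-6,6,22] → .
    (4,1)@(9, 3): e=[6,16,0] → X  [on edge]
    (5,1)@(11, 3): e=[-2,2,22] → .
    (3,2)@(7, 5): e=[10,12,0] → X  [on edge]
    (4,2)@(9, 5): e=[2,-2,22] → .
    (2,3)@(5, 7): e=[14,8,0] → X  [on edge]
    (3,3)@(7, 7): e=[6,-6,22] → .
    (1,4)@(3, 9): e=[18,4,0] → X  [on edge]
    (2,4)@(5, 9): e=[10,-10,22] → .
    (0,5)@(1, 11): e=[22,0,0] → .  [on edge]
    (1,5)@(3, 11): e=[14,-14,22] → .
  covered (5 px):
    . . . . . X .
    . . . . X . .
    . . . X . . .
    . . X . . . .
    . X . . . . .
    . . . . . . .
    . . . . . . .
    . . . . . . .
T1:
  2·area = 52  (B↔C swapped to make it positive)
  edge (12, 6)→(4, 8): d=(-8,2) right/bottom  bias=-1
  edge (4, 8)→(2, 2): d=(-2,-6) top-left  bias=+0
  edge (2, 2)→(12, 6): d=(10,4) right/bottom  bias=-1
    (1,1)@(3, 3): e=[42,4,6] → X
    (2,1)@(5, 3): e=[38,16,-2] → .
    (1,2)@(3, 5): e=[26,0,26] → X  [on edge]
    (2,2)@(5, 5): e=[22,12,18] → X
    (3,2)@(7, 5): e=[18,24,10] → X
    (4,2)@(9, 5): e=[14,36,2] → X
    (5,2)@(11, 5): e=[10,48,-6] → .
    (1,3)@(3, 7): e=[10,-4,46] → .
    (2,3)@(5, 7): e=[6,8,38] → X
    (4,3)@(9, 7): e=[-2,32,22] → .
    (2,4)@(5, 9): e=[-10,4,58] → .
    (3,4)@(7, 9): e=[-14,16,50] → .
    (2,5)@(5, 11): e=[-26,0,78] → .  [on edge]
  covered (7 px):
    . . . . . . .
    . X . . . . .
    . X X X X . .
    . . X X . . .
    . . . . . . .
    . . . . . . .
    . . . . . . .
    . . . . . . .
T2:
  2·area = 24
  edge (10, 0)→(12, 4): d=(2,4) right/bottom  bias=-1
  edge (12, 4)→(10, 12): d=(-2,8) right/bottom  bias=-1
  edge (10, 12)→(10, 0): d=(0,-12) top-left  bias=+0
    (5,1)@(11, 3): e=[2,10,12] → X
    (6,1)@(13, 3): e=[-6,-6,36] → .
    (5,2)@(11, 5): e=[6,6,12] → X
    (6,2)@(13, 5): e=[-2,-10,36] → .
    (5,3)@(11, 7): e=[10,2,12] → X
    (6,3)@(13, 7): e=[2,-14,36] → .
    (5,4)@(11, 9): e=[14,-2,12] → .
  covered (3 px):
    . . . . . . .
    . . . . . X .
    . . . . . X .
    . . . . . X .
    . . . . . . .
    . . . . . . .
    . . . . . . .
    . . . . . . .
T3:
  2·area = 32  (B↔C swapped to make it positive)
  edge (10, 10)→(4, 8): d=(-6,-2) top-left  bias=+0
  edge (4, 8)→(8, 4): d=(4,-4) top-left  bias=+0
  edge (8, 4)→(10, 10): d=(2,6) right/bottom  bias=-1
    (3,0)@(7, 1): e=[48,-16,0] → .  [on edge]
    (5,0)@(11, 1): e=[56,0,-24] → .  [on edge]
    (4,1)@(9, 3): e=[40,0,-8] → .  [on edge]
    (3,2)@(7, 5): e=[24,0,8] → X  [on edge]
    (4,2)@(9, 5): e=[28,8,-4] → .
    (0,3)@(1, 7): e=[0,-16,48] → .  [on edge]
    (2,3)@(5, 7): e=[8,0,24] → X  [on edge]
    (4,3)@(9, 7): e=[16,16,0] → .  [on edge]
    (1,4)@(3, 9): e=[-8,0,40] → .  [on edge]
    (2,4)@(5, 9): e=[-4,8,28] → .
    (3,4)@(7, 9): e=[0,16,16] → X  [on edge]
    (4,4)@(9, 9): e=[4,24,4] → X
    (0,5)@(1, 11): e=[-24,0,56] → .  [on edge]
    (6,5)@(13, 11): e=[0,48,-16] → .  [on edge]
    (5,6)@(11, 13): e=[-16,48,0] → .  [on edge]
  covered (5 px):
    . . . . . . .
    . . . . . . .
    . . . X . . .
    . . X X . . .
    . . . X X . .
    . . . . . . .
    . . . . . . .
    . . . . . . .

Result: [[5,1],[5,2],[5,3]]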